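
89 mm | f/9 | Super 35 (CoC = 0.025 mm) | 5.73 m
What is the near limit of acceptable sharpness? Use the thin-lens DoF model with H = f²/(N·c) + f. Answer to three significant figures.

Hyperfocal distance H = f²/(N·c) + f = 89²/(9 × 0.025) + 89 = 7921/0.225 + 89 ≈ 35293.4 mm ≈ 35.29 m.
Near limit Dn = s·(H − f)/(H + s − 2f) = 5730 × (35293.4 − 89) / (35293.4 + 5730 − 2 × 89) = 5730 × 35204.4 / 40845.4 ≈ 4938.7 mm ≈ 4.94 m.

4.94 m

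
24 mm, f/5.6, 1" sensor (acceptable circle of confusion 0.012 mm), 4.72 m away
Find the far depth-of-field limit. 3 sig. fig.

10.4 m

Hyperfocal distance H = f²/(N·c) + f = 24²/(5.6 × 0.012) + 24 = 576/0.0672 + 24 ≈ 8595.4 mm ≈ 8.595 m.
Far limit Df = s·(H − f)/(H − s) = 4720 × (8595.4 − 24) / (8595.4 − 4720) = 4720 × 8571.4 / 3875.4 ≈ 10439 mm ≈ 10.4 m.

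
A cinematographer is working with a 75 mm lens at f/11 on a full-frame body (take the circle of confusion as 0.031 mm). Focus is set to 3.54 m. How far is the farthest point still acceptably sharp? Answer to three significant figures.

4.48 m

Hyperfocal distance H = f²/(N·c) + f = 75²/(11 × 0.031) + 75 = 5625/0.341 + 75 ≈ 16570.6 mm ≈ 16.57 m.
Far limit Df = s·(H − f)/(H − s) = 3540 × (16570.6 − 75) / (16570.6 − 3540) = 3540 × 16495.6 / 13030.6 ≈ 4481.3 mm ≈ 4.48 m.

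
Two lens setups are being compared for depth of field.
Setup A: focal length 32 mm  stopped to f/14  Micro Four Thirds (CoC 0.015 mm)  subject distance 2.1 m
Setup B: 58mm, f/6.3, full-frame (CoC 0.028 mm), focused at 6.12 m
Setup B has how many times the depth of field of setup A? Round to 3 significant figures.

Setup A: H = 32²/(14×0.015) + 32 ≈ 4908.2 mm; DoF = Df − Dn = 3646.5 − 1474.6 ≈ 2171.9 mm.
Setup B: H = 58²/(6.3×0.028) + 58 ≈ 19128.3 mm; DoF = Df − Dn = 8972.0 − 4643.8 ≈ 4328.2 mm.
Ratio = 4328.2 / 2171.9 ≈ 1.99.

1.99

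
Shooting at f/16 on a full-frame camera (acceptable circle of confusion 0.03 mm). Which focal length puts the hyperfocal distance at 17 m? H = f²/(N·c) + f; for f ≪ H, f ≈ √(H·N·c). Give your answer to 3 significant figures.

From H = f²/(N·c) + f, with f ≪ H: f ≈ √(H·N·c) = √(17000 × 16 × 0.03) = √8160.0 ≈ 90.33 mm.
Exact: f² + N·c·f − N·c·H = 0 ⇒ f = (−N·c + √((N·c)² + 4·N·c·H))/2 = (−0.48 + √32640)/2 ≈ 90.093 mm ≈ 90.1 mm.

90.1 mm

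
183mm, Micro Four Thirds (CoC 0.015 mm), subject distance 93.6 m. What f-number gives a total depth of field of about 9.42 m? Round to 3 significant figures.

Write h = H − f = f²/(N·c). The thin-lens limits are Dn = s·h/(h + (s−f)) and Df = s·h/(h − (s−f)), so DoF = Df − Dn = 2·s·(s−f)·h / (h² − (s−f)²).
That is a quadratic in h: DoF·h² − 2·s·(s−f)·h − DoF·(s−f)² = 0 ⇒ h = (s−f)·(s + √(s² + DoF²)) / DoF = 93417 × (93600 + √(93600² + 9420²)) / 9420 = 93417 × (93600 + 94072.8) / 9420 ≈ 1861129 mm.
Then N = f²/(c·h) = 183² / (0.015 × 1861129) = 33489 / 27917 ≈ 1.20.

f/1.20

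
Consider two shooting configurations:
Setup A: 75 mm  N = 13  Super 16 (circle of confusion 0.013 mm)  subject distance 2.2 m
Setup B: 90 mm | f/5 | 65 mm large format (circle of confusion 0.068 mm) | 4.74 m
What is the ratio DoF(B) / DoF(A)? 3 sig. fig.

Setup A: H = 75²/(13×0.013) + 75 ≈ 33359.0 mm; DoF = Df − Dn = 2350.04 − 2067.97 ≈ 282.07 mm.
Setup B: H = 90²/(5×0.068) + 90 ≈ 23913.5 mm; DoF = Df − Dn = 5889.6 − 3965.9 ≈ 1923.7 mm.
Ratio = 1923.7 / 282.07 ≈ 6.82.

6.82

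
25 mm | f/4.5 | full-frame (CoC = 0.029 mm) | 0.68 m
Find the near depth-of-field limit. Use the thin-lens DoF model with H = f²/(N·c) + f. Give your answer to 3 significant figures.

Hyperfocal distance H = f²/(N·c) + f = 25²/(4.5 × 0.029) + 25 = 625/0.1305 + 25 ≈ 4814.3 mm ≈ 4.814 m.
Near limit Dn = s·(H − f)/(H + s − 2f) = 680 × (4814.3 − 25) / (4814.3 + 680 − 2 × 25) = 680 × 4789.3 / 5444.3 ≈ 598.19 mm ≈ 0.598 m.

0.598 m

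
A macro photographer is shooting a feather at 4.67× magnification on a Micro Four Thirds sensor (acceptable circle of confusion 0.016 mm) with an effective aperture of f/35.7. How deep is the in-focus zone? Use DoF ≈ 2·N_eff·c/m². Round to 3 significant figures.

At magnification m, DoF ≈ 2·N_eff·c/m² = 2 × 35.7 × 0.016 / 4.67² = 1.142 / 21.81 ≈ 0.0524 mm.

0.0524 mm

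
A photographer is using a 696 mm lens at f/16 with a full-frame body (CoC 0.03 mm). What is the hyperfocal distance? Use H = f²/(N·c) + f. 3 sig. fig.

1010 m

Hyperfocal distance H = f²/(N·c) + f = 696²/(16 × 0.03) + 696 = 484416/0.48 + 696 ≈ 1009896.0 mm ≈ 1010 m.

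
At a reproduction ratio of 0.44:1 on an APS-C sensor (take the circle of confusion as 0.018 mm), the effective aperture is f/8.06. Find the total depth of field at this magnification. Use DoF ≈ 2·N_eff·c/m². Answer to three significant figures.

1.50 mm

At magnification m, DoF ≈ 2·N_eff·c/m² = 2 × 8.06 × 0.018 / 0.44² = 0.2902 / 0.1936 ≈ 1.5 mm.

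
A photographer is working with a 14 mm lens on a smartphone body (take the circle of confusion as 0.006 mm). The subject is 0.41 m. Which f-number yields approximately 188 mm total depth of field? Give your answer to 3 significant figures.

Write h = H − f = f²/(N·c). The thin-lens limits are Dn = s·h/(h + (s−f)) and Df = s·h/(h − (s−f)), so DoF = Df − Dn = 2·s·(s−f)·h / (h² − (s−f)²).
That is a quadratic in h: DoF·h² − 2·s·(s−f)·h − DoF·(s−f)² = 0 ⇒ h = (s−f)·(s + √(s² + DoF²)) / DoF = 396 × (410 + √(410² + 188²)) / 188 = 396 × (410 + 451.048) / 188 ≈ 1813.7 mm.
Then N = f²/(c·h) = 14² / (0.006 × 1813.7) = 196 / 10.882 ≈ 18.

f/18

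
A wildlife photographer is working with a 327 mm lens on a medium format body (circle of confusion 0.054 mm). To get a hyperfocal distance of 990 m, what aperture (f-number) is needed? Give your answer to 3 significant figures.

Rearrange H = f²/(N·c) + f for N: N = f² / ((H − f)·c).
N = 327² / ((990000 − 327) × 0.054) = 106929 / 53442 ≈ 2.00.

f/2.00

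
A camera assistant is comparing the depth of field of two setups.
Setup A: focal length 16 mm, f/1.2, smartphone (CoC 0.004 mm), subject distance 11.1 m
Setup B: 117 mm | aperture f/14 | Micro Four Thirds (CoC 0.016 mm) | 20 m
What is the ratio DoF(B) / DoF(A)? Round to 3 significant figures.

Setup A: H = 16²/(1.2×0.004) + 16 ≈ 53349.3 mm; DoF = Df − Dn = 14012.1 − 9190.1 ≈ 4822.0 mm.
Setup B: H = 117²/(14×0.016) + 117 ≈ 61228.6 mm; DoF = Df − Dn = 29645 − 15090 ≈ 14555 mm.
Ratio = 14555 / 4822.0 ≈ 3.02.

3.02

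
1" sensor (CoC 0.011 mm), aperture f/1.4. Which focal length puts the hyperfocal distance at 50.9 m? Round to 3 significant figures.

From H = f²/(N·c) + f, with f ≪ H: f ≈ √(H·N·c) = √(50900 × 1.4 × 0.011) = √783.86 ≈ 28.00 mm.
The +f correction barely moves this — solving exactly, f² + N·c·f − N·c·H = 0 ⇒ f = (−N·c + √((N·c)² + 4·N·c·H))/2 = (−0.0154 + √3135.4)/2 ≈ 27.990 mm, so f ≈ 28.0 mm.

28.0 mm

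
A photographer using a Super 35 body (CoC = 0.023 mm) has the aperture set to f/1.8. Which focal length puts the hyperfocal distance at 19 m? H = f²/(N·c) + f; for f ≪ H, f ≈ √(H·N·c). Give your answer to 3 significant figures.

From H = f²/(N·c) + f, with f ≪ H: f ≈ √(H·N·c) = √(19000 × 1.8 × 0.023) = √786.60 ≈ 28.05 mm.
Exact: f² + N·c·f − N·c·H = 0 ⇒ f = (−N·c + √((N·c)² + 4·N·c·H))/2 = (−0.0414 + √3146.4)/2 ≈ 28.026 mm ≈ 28.0 mm.

28.0 mm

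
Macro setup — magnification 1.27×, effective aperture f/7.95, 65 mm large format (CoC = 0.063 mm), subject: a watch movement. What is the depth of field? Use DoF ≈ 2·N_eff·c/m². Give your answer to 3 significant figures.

0.621 mm

At magnification m, DoF ≈ 2·N_eff·c/m² = 2 × 7.95 × 0.063 / 1.27² = 1.002 / 1.613 ≈ 0.621 mm.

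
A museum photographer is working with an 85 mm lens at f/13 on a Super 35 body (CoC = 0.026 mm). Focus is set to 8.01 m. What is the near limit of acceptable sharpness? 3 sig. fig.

5.84 m

Hyperfocal distance H = f²/(N·c) + f = 85²/(13 × 0.026) + 85 = 7225/0.338 + 85 ≈ 21460.7 mm ≈ 21.46 m.
Near limit Dn = s·(H − f)/(H + s − 2f) = 8010 × (21460.7 − 85) / (21460.7 + 8010 − 2 × 85) = 8010 × 21375.7 / 29300.7 ≈ 5843.5 mm ≈ 5.84 m.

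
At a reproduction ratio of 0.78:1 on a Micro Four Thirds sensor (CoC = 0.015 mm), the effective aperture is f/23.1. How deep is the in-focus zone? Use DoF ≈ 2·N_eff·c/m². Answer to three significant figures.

At magnification m, DoF ≈ 2·N_eff·c/m² = 2 × 23.1 × 0.015 / 0.78² = 0.693 / 0.6084 ≈ 1.14 mm.

1.14 mm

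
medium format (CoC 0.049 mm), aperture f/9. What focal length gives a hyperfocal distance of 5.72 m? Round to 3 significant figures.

From H = f²/(N·c) + f, with f ≪ H: f ≈ √(H·N·c) = √(5720 × 9 × 0.049) = √2522.5 ≈ 50.22 mm.
Exact: f² + N·c·f − N·c·H = 0 ⇒ f = (−N·c + √((N·c)² + 4·N·c·H))/2 = (−0.441 + √10090)/2 ≈ 50.005 mm ≈ 50.0 mm.

50.0 mm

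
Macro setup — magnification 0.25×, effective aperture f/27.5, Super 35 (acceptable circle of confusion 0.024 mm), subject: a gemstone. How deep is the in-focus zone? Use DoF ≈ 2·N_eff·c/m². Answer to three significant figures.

21.1 mm

At magnification m, DoF ≈ 2·N_eff·c/m² = 2 × 27.5 × 0.024 / 0.25² = 1.32 / 0.0625 ≈ 21.1 mm.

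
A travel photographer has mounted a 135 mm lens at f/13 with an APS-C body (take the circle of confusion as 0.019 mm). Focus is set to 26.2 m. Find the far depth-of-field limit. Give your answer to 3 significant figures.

40.5 m

Hyperfocal distance H = f²/(N·c) + f = 135²/(13 × 0.019) + 135 = 18225/0.247 + 135 ≈ 73920.4 mm ≈ 73.92 m.
Far limit Df = s·(H − f)/(H − s) = 26200 × (73920.4 − 135) / (73920.4 − 26200) = 26200 × 73785.4 / 47720.4 ≈ 40510 mm ≈ 40.5 m.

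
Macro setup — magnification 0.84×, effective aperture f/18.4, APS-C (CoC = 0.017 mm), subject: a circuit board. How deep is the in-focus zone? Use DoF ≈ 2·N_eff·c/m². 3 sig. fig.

0.887 mm

At magnification m, DoF ≈ 2·N_eff·c/m² = 2 × 18.4 × 0.017 / 0.84² = 0.6256 / 0.7056 ≈ 0.887 mm.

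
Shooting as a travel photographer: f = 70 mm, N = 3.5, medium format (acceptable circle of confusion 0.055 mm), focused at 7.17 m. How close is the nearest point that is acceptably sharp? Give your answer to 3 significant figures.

5.61 m

Hyperfocal distance H = f²/(N·c) + f = 70²/(3.5 × 0.055) + 70 = 4900/0.1925 + 70 ≈ 25524.5 mm ≈ 25.52 m.
Near limit Dn = s·(H − f)/(H + s − 2f) = 7170 × (25524.5 − 70) / (25524.5 + 7170 − 2 × 70) = 7170 × 25454.5 / 32554.5 ≈ 5606.3 mm ≈ 5.61 m.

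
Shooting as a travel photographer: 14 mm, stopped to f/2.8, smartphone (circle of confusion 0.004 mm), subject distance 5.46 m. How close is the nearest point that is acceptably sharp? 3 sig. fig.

4.16 m

Hyperfocal distance H = f²/(N·c) + f = 14²/(2.8 × 0.004) + 14 = 196/0.0112 + 14 ≈ 17514.0 mm ≈ 17.51 m.
Near limit Dn = s·(H − f)/(H + s − 2f) = 5460 × (17514.0 − 14) / (17514.0 + 5460 − 2 × 14) = 5460 × 17500.0 / 22946.0 ≈ 4164.1 mm ≈ 4.16 m.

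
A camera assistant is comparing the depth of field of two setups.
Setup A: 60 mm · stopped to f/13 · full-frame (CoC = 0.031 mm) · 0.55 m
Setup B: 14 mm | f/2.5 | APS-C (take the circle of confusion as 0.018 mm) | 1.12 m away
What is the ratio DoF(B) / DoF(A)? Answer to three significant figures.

10.0

Setup A: H = 60²/(13×0.031) + 60 ≈ 8993.0 mm; DoF = Df − Dn = 581.920 − 521.400 ≈ 60.520 mm.
Setup B: H = 14²/(2.5×0.018) + 14 ≈ 4369.6 mm; DoF = Df − Dn = 1501.20 − 893.19 ≈ 608.01 mm.
Ratio = 608.01 / 60.520 ≈ 10.0.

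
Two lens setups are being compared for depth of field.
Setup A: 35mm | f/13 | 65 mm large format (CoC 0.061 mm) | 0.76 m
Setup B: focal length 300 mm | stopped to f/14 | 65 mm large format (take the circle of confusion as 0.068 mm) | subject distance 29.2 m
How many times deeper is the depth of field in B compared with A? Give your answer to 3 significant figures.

Setup A: H = 35²/(13×0.061) + 35 ≈ 1579.8 mm; DoF = Df − Dn = 1432.14 − 517.24 ≈ 914.90 mm.
Setup B: H = 300²/(14×0.068) + 300 ≈ 94837.8 mm; DoF = Df − Dn = 42057 − 22364 ≈ 19693 mm.
Ratio = 19693 / 914.90 ≈ 21.5.

21.5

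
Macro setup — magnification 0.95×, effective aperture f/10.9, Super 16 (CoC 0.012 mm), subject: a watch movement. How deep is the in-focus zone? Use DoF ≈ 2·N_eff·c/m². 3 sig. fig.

At magnification m, DoF ≈ 2·N_eff·c/m² = 2 × 10.9 × 0.012 / 0.95² = 0.2616 / 0.9025 ≈ 0.29 mm.

0.290 mm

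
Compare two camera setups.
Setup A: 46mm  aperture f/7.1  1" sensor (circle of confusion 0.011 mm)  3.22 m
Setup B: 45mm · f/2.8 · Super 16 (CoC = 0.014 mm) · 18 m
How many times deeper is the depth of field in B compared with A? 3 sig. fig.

18.6

Setup A: H = 46²/(7.1×0.011) + 46 ≈ 27139.5 mm; DoF = Df − Dn = 3647.28 − 2882.33 ≈ 764.95 mm.
Setup B: H = 45²/(2.8×0.014) + 45 ≈ 51703.2 mm; DoF = Df − Dn = 27589 − 13357 ≈ 14232 mm.
Ratio = 14232 / 764.95 ≈ 18.6.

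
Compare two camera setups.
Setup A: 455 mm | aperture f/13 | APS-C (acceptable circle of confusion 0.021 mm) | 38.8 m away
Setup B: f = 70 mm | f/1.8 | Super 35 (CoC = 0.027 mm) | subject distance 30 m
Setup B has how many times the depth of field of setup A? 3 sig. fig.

Setup A: H = 455²/(13×0.021) + 455 ≈ 758788.3 mm; DoF = Df − Dn = 40866.4 − 36932.5 ≈ 3933.9 mm.
Setup B: H = 70²/(1.8×0.027) + 70 ≈ 100893.0 mm; DoF = Df − Dn = 42666 − 23133 ≈ 19533 mm.
Ratio = 19533 / 3933.9 ≈ 4.97.

4.97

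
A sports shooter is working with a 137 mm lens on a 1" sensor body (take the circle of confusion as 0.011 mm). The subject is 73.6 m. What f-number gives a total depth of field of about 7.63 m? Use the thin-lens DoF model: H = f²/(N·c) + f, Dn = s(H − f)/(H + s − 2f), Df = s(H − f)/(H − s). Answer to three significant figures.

f/1.20

Write h = H − f = f²/(N·c). The thin-lens limits are Dn = s·h/(h + (s−f)) and Df = s·h/(h − (s−f)), so DoF = Df − Dn = 2·s·(s−f)·h / (h² − (s−f)²).
That is a quadratic in h: DoF·h² − 2·s·(s−f)·h − DoF·(s−f)² = 0 ⇒ h = (s−f)·(s + √(s² + DoF²)) / DoF = 73463 × (73600 + √(73600² + 7630²)) / 7630 = 73463 × (73600 + 73994.4) / 7630 ≈ 1421066 mm.
Then N = f²/(c·h) = 137² / (0.011 × 1421066) = 18769 / 15632 ≈ 1.20.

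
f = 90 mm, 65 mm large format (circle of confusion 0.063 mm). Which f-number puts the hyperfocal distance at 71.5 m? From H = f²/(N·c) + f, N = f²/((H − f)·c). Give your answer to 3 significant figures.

Rearrange H = f²/(N·c) + f for N: N = f² / ((H − f)·c).
N = 90² / ((71500 − 90) × 0.063) = 8100 / 4499 ≈ 1.80.

f/1.80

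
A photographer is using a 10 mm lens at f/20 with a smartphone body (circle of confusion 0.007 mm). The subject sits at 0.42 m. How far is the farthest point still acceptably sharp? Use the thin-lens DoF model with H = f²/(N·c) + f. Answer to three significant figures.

Hyperfocal distance H = f²/(N·c) + f = 10²/(20 × 0.007) + 10 = 100/0.14 + 10 ≈ 724.3 mm ≈ 0.724 m.
Far limit Df = s·(H − f)/(H − s) = 420 × (724.3 − 10) / (724.3 − 420) = 420 × 714.3 / 304.3 ≈ 985.92 mm ≈ 0.986 m.

0.986 m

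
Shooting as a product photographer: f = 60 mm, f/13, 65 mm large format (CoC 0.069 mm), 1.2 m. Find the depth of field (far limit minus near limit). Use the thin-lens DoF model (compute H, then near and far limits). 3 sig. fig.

0.742 m

Hyperfocal distance H = f²/(N·c) + f = 60²/(13 × 0.069) + 60 = 3600/0.897 + 60 ≈ 4073.4 mm ≈ 4.073 m.
Near limit Dn = s·(H − f)/(H + s − 2f) = 1200 × (4073.4 − 60) / (4073.4 + 1200 − 2 × 60) = 1200 × 4013.4 / 5153.4 ≈ 934.54 mm.
Far limit Df = s·(H − f)/(H − s) = 1200 × (4073.4 − 60) / (4073.4 − 1200) = 1200 × 4013.4 / 2873.4 ≈ 1676.09 mm.
Depth of field = Df − Dn = 1676.09 − 934.54 ≈ 741.55 mm ≈ 0.742 m.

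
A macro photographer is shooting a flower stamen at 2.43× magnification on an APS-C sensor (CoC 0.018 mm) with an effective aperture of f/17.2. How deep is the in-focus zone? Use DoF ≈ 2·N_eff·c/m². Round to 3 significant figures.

At magnification m, DoF ≈ 2·N_eff·c/m² = 2 × 17.2 × 0.018 / 2.43² = 0.6192 / 5.905 ≈ 0.105 mm.

0.105 mm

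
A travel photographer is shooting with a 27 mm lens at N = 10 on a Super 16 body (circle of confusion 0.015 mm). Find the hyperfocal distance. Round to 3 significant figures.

4.89 m

Hyperfocal distance H = f²/(N·c) + f = 27²/(10 × 0.015) + 27 = 729/0.15 + 27 ≈ 4887.0 mm ≈ 4.89 m.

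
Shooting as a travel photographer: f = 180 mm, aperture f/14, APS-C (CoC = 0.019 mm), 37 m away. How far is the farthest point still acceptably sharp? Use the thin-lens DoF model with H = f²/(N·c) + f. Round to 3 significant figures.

53.0 m

Hyperfocal distance H = f²/(N·c) + f = 180²/(14 × 0.019) + 180 = 32400/0.266 + 180 ≈ 121984.5 mm ≈ 122.0 m.
Far limit Df = s·(H − f)/(H − s) = 37000 × (121984.5 − 180) / (121984.5 − 37000) = 37000 × 121804.5 / 84984.5 ≈ 53030 mm ≈ 53.0 m.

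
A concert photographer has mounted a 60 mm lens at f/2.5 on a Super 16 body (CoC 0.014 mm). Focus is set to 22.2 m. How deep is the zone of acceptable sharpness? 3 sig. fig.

10.0 m

Hyperfocal distance H = f²/(N·c) + f = 60²/(2.5 × 0.014) + 60 = 3600/0.035 + 60 ≈ 102917.1 mm ≈ 102.9 m.
Near limit Dn = s·(H − f)/(H + s − 2f) = 22200 × (102917.1 − 60) / (102917.1 + 22200 − 2 × 60) = 22200 × 102857.1 / 124997.1 ≈ 18268 mm.
Far limit Df = s·(H − f)/(H − s) = 22200 × (102917.1 − 60) / (102917.1 − 22200) = 22200 × 102857.1 / 80717.1 ≈ 28289 mm.
Depth of field = Df − Dn = 28289 − 18268 ≈ 10021 mm ≈ 10.0 m.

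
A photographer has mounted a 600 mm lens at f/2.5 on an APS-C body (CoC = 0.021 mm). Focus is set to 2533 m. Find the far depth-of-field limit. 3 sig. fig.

4020 m

Hyperfocal distance H = f²/(N·c) + f = 600²/(2.5 × 0.021) + 600 = 360000/0.0525 + 600 ≈ 6857742.9 mm ≈ 6858 m.
Far limit Df = s·(H − f)/(H − s) = 2533000 × (6857742.9 − 600) / (6857742.9 − 2533000) = 2533000 × 6857142.9 / 4324742.9 ≈ 4016226 mm ≈ 4020 m.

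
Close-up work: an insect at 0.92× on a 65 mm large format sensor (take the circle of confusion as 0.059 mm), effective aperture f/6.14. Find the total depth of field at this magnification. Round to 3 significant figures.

0.856 mm

At magnification m, DoF ≈ 2·N_eff·c/m² = 2 × 6.14 × 0.059 / 0.92² = 0.7245 / 0.8464 ≈ 0.856 mm.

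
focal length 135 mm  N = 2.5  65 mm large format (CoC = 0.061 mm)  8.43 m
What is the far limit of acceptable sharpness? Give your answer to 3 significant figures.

9.06 m

Hyperfocal distance H = f²/(N·c) + f = 135²/(2.5 × 0.061) + 135 = 18225/0.1525 + 135 ≈ 119643.2 mm ≈ 119.6 m.
Far limit Df = s·(H − f)/(H − s) = 8430 × (119643.2 − 135) / (119643.2 − 8430) = 8430 × 119508.2 / 111213.2 ≈ 9058.8 mm ≈ 9.06 m.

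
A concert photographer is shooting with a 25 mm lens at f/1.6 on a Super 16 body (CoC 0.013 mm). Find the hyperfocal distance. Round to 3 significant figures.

30.1 m

Hyperfocal distance H = f²/(N·c) + f = 25²/(1.6 × 0.013) + 25 = 625/0.0208 + 25 ≈ 30073.1 mm ≈ 30.1 m.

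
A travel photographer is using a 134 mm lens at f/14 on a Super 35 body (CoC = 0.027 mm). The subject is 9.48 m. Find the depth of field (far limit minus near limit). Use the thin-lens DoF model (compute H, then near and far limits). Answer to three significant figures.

Hyperfocal distance H = f²/(N·c) + f = 134²/(14 × 0.027) + 134 = 17956/0.378 + 134 ≈ 47636.6 mm ≈ 47.64 m.
Near limit Dn = s·(H − f)/(H + s − 2f) = 9480 × (47636.6 − 134) / (47636.6 + 9480 − 2 × 134) = 9480 × 47502.6 / 56848.6 ≈ 7921.5 mm.
Far limit Df = s·(H − f)/(H − s) = 9480 × (47636.6 − 134) / (47636.6 − 9480) = 9480 × 47502.6 / 38156.6 ≈ 11802.0 mm.
Depth of field = Df − Dn = 11802.0 − 7921.5 ≈ 3880.5 mm ≈ 3.88 m.

3.88 m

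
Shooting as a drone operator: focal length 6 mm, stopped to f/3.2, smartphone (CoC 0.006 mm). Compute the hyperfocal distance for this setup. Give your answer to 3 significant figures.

Hyperfocal distance H = f²/(N·c) + f = 6²/(3.2 × 0.006) + 6 = 36/0.0192 + 6 ≈ 1881.0 mm ≈ 1.88 m.

1.88 m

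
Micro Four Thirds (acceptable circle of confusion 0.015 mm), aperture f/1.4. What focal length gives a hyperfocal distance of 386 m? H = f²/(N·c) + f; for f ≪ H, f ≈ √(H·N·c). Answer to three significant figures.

90.0 mm

From H = f²/(N·c) + f, with f ≪ H: f ≈ √(H·N·c) = √(386000 × 1.4 × 0.015) = √8106.0 ≈ 90.03 mm.
The +f correction barely moves this — solving exactly, f² + N·c·f − N·c·H = 0 ⇒ f = (−N·c + √((N·c)² + 4·N·c·H))/2 = (−0.021 + √32424)/2 ≈ 90.023 mm, so f ≈ 90.0 mm.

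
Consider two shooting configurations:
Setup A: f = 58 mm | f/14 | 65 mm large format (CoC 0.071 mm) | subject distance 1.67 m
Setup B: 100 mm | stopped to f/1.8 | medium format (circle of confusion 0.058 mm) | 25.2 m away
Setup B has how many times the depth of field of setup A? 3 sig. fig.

6.89

Setup A: H = 58²/(14×0.071) + 58 ≈ 3442.3 mm; DoF = Df − Dn = 3188.9 − 1131.2 ≈ 2057.7 mm.
Setup B: H = 100²/(1.8×0.058) + 100 ≈ 95885.4 mm; DoF = Df − Dn = 34148 − 19968 ≈ 14180 mm.
Ratio = 14180 / 2057.7 ≈ 6.89.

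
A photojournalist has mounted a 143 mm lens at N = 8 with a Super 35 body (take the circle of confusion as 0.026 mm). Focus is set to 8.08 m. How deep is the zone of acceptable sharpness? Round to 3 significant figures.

Hyperfocal distance H = f²/(N·c) + f = 143²/(8 × 0.026) + 143 = 20449/0.208 + 143 ≈ 98455.5 mm ≈ 98.46 m.
Near limit Dn = s·(H − f)/(H + s − 2f) = 8080 × (98455.5 − 143) / (98455.5 + 8080 − 2 × 143) = 8080 × 98312.5 / 106249.5 ≈ 7476.4 mm.
Far limit Df = s·(H − f)/(H − s) = 8080 × (98455.5 − 143) / (98455.5 − 8080) = 8080 × 98312.5 / 90375.5 ≈ 8789.6 mm.
Depth of field = Df − Dn = 8789.6 − 7476.4 ≈ 1313.2 mm ≈ 1.31 m.

1.31 m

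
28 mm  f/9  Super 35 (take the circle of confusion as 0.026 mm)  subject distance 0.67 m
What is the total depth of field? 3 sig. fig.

Hyperfocal distance H = f²/(N·c) + f = 28²/(9 × 0.026) + 28 = 784/0.234 + 28 ≈ 3378.4 mm ≈ 3.378 m.
Near limit Dn = s·(H − f)/(H + s − 2f) = 670 × (3378.4 − 28) / (3378.4 + 670 − 2 × 28) = 670 × 3350.4 / 3992.4 ≈ 562.26 mm.
Far limit Df = s·(H − f)/(H − s) = 670 × (3378.4 − 28) / (3378.4 − 670) = 670 × 3350.4 / 2708.4 ≈ 828.82 mm.
Depth of field = Df − Dn = 828.82 − 562.26 ≈ 266.56 mm.

267 mm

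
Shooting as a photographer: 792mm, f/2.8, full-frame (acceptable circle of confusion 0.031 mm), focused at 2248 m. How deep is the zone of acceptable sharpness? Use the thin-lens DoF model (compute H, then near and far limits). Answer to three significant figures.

Hyperfocal distance H = f²/(N·c) + f = 792²/(2.8 × 0.031) + 792 = 627264/0.0868 + 792 ≈ 7227335.8 mm ≈ 7227 m.
Near limit Dn = s·(H − f)/(H + s − 2f) = 2248000 × (7227335.8 − 792) / (7227335.8 + 2248000 − 2 × 792) = 2248000 × 7226543.8 / 9473751.8 ≈ 1714766 mm.
Far limit Df = s·(H − f)/(H − s) = 2248000 × (7227335.8 − 792) / (7227335.8 − 2248000) = 2248000 × 7226543.8 / 4979335.8 ≈ 3262538 mm.
Depth of field = Df − Dn = 3262538 − 1714766 ≈ 1547772 mm ≈ 1550 m.

1550 m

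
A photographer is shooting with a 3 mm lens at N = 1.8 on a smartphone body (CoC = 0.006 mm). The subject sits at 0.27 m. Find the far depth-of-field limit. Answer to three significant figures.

Hyperfocal distance H = f²/(N·c) + f = 3²/(1.8 × 0.006) + 3 = 9/0.0108 + 3 ≈ 836.3 mm ≈ 0.836 m.
Far limit Df = s·(H − f)/(H − s) = 270 × (836.3 − 3) / (836.3 − 270) = 270 × 833.3 / 566.3 ≈ 397.29 mm.

397 mm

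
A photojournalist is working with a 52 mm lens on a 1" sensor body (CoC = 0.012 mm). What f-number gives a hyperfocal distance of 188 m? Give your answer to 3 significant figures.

f/1.20

Rearrange H = f²/(N·c) + f for N: N = f² / ((H − f)·c).
N = 52² / ((188000 − 52) × 0.012) = 2704 / 2255 ≈ 1.20.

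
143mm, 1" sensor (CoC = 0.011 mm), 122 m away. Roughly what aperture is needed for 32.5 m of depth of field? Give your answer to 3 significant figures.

Write h = H − f = f²/(N·c). The thin-lens limits are Dn = s·h/(h + (s−f)) and Df = s·h/(h − (s−f)), so DoF = Df − Dn = 2·s·(s−f)·h / (h² − (s−f)²).
That is a quadratic in h: DoF·h² − 2·s·(s−f)·h − DoF·(s−f)² = 0 ⇒ h = (s−f)·(s + √(s² + DoF²)) / DoF = 121857 × (122000 + √(122000² + 32500²)) / 32500 = 121857 × (122000 + 126255) / 32500 ≈ 930818 mm.
Then N = f²/(c·h) = 143² / (0.011 × 930818) = 20449 / 10239 ≈ 2.00.

f/2.00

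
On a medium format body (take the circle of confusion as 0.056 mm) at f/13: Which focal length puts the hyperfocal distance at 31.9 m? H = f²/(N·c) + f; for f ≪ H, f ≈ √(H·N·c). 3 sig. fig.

152 mm

From H = f²/(N·c) + f, with f ≪ H: f ≈ √(H·N·c) = √(31900 × 13 × 0.056) = √23223 ≈ 152.4 mm.
The +f correction barely moves this — solving exactly, f² + N·c·f − N·c·H = 0 ⇒ f = (−N·c + √((N·c)² + 4·N·c·H))/2 = (−0.728 + √92893)/2 ≈ 152.03 mm, so f ≈ 152 mm.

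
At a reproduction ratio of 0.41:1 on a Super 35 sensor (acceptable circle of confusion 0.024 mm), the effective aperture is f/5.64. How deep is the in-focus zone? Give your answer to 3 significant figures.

1.61 mm

At magnification m, DoF ≈ 2·N_eff·c/m² = 2 × 5.64 × 0.024 / 0.41² = 0.2707 / 0.1681 ≈ 1.61 mm.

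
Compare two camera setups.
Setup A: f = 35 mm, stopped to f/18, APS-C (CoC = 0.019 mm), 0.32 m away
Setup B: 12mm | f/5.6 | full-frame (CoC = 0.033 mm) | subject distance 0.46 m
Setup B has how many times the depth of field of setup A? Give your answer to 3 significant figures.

15.4

Setup A: H = 35²/(18×0.019) + 35 ≈ 3616.9 mm; DoF = Df − Dn = 347.663 − 296.415 ≈ 51.248 mm.
Setup B: H = 12²/(5.6×0.033) + 12 ≈ 791.2 mm; DoF = Df − Dn = 1082.18 − 292.08 ≈ 790.10 mm.
Ratio = 790.10 / 51.248 ≈ 15.4.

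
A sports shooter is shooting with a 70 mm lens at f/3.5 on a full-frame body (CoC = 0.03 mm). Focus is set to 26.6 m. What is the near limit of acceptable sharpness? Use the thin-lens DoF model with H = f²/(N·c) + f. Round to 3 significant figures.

17.0 m

Hyperfocal distance H = f²/(N·c) + f = 70²/(3.5 × 0.03) + 70 = 4900/0.105 + 70 ≈ 46736.7 mm ≈ 46.74 m.
Near limit Dn = s·(H − f)/(H + s − 2f) = 26600 × (46736.7 − 70) / (46736.7 + 26600 − 2 × 70) = 26600 × 46666.7 / 73196.7 ≈ 16959 mm ≈ 17.0 m.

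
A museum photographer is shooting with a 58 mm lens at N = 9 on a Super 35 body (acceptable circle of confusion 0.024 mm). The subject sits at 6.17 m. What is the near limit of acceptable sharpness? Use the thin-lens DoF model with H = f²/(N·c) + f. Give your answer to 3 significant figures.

4.43 m

Hyperfocal distance H = f²/(N·c) + f = 58²/(9 × 0.024) + 58 = 3364/0.216 + 58 ≈ 15632.1 mm ≈ 15.63 m.
Near limit Dn = s·(H − f)/(H + s − 2f) = 6170 × (15632.1 − 58) / (15632.1 + 6170 − 2 × 58) = 6170 × 15574.1 / 21686.1 ≈ 4431.0 mm ≈ 4.43 m.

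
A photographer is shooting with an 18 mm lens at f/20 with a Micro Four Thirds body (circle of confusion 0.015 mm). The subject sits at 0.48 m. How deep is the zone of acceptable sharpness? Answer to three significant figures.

Hyperfocal distance H = f²/(N·c) + f = 18²/(20 × 0.015) + 18 = 324/0.3 + 18 ≈ 1098.0 mm ≈ 1.098 m.
Near limit Dn = s·(H − f)/(H + s − 2f) = 480 × (1098.0 − 18) / (1098.0 + 480 − 2 × 18) = 480 × 1080.0 / 1542.0 ≈ 336.19 mm.
Far limit Df = s·(H − f)/(H − s) = 480 × (1098.0 − 18) / (1098.0 − 480) = 480 × 1080.0 / 618.0 ≈ 838.83 mm.
Depth of field = Df − Dn = 838.83 − 336.19 ≈ 502.64 mm ≈ 0.503 m.

0.503 m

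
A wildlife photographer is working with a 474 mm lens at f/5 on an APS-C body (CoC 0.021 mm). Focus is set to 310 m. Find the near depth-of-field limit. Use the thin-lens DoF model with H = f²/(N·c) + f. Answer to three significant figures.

271 m

Hyperfocal distance H = f²/(N·c) + f = 474²/(5 × 0.021) + 474 = 224676/0.105 + 474 ≈ 2140245.4 mm ≈ 2140 m.
Near limit Dn = s·(H − f)/(H + s − 2f) = 310000 × (2140245.4 − 474) / (2140245.4 + 310000 − 2 × 474) = 310000 × 2139771.4 / 2449297.4 ≈ 270824 mm ≈ 271 m.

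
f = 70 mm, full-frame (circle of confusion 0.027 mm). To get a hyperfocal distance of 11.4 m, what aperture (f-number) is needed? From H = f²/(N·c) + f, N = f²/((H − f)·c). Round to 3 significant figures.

Rearrange H = f²/(N·c) + f for N: N = f² / ((H − f)·c).
N = 70² / ((11400 − 70) × 0.027) = 4900 / 305.9 ≈ 16.

f/16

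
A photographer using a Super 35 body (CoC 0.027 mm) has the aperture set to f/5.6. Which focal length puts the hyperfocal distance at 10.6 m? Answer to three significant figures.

40.0 mm

From H = f²/(N·c) + f, with f ≪ H: f ≈ √(H·N·c) = √(10600 × 5.6 × 0.027) = √1602.7 ≈ 40.03 mm.
The +f correction barely moves this — solving exactly, f² + N·c·f − N·c·H = 0 ⇒ f = (−N·c + √((N·c)² + 4·N·c·H))/2 = (−0.1512 + √6410.9)/2 ≈ 39.958 mm, so f ≈ 40.0 mm.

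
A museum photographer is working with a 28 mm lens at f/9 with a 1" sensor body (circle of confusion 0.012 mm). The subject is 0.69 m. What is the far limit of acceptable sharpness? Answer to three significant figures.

Hyperfocal distance H = f²/(N·c) + f = 28²/(9 × 0.012) + 28 = 784/0.108 + 28 ≈ 7287.3 mm ≈ 7.287 m.
Far limit Df = s·(H − f)/(H − s) = 690 × (7287.3 − 28) / (7287.3 − 690) = 690 × 7259.3 / 6597.3 ≈ 759.24 mm ≈ 0.759 m.

0.759 m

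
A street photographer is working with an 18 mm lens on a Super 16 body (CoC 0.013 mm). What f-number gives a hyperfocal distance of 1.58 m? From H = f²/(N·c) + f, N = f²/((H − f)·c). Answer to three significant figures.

f/16

Rearrange H = f²/(N·c) + f for N: N = f² / ((H − f)·c).
N = 18² / ((1580 − 18) × 0.013) = 324 / 20.31 ≈ 16.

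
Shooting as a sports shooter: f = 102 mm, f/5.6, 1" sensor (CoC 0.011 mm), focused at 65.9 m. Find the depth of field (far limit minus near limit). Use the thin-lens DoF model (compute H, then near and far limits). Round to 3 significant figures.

Hyperfocal distance H = f²/(N·c) + f = 102²/(5.6 × 0.011) + 102 = 10404/0.0616 + 102 ≈ 168998.1 mm ≈ 169.0 m.
Near limit Dn = s·(H − f)/(H + s − 2f) = 65900 × (168998.1 − 102) / (168998.1 + 65900 − 2 × 102) = 65900 × 168896.1 / 234694.1 ≈ 47425 mm.
Far limit Df = s·(H − f)/(H − s) = 65900 × (168998.1 − 102) / (168998.1 − 65900) = 65900 × 168896.1 / 103098.1 ≈ 107958 mm.
Depth of field = Df − Dn = 107958 − 47425 ≈ 60533 mm ≈ 60.5 m.

60.5 m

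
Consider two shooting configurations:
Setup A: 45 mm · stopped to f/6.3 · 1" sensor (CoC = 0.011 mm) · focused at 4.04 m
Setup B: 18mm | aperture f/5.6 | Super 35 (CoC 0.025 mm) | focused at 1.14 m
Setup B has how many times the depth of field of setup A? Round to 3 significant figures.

1.28

Setup A: H = 45²/(6.3×0.011) + 45 ≈ 29265.8 mm; DoF = Df − Dn = 4679.8 − 3554.1 ≈ 1125.7 mm.
Setup B: H = 18²/(5.6×0.025) + 18 ≈ 2332.3 mm; DoF = Df − Dn = 2212.8 − 767.8 ≈ 1445.0 mm.
Ratio = 1445.0 / 1125.7 ≈ 1.28.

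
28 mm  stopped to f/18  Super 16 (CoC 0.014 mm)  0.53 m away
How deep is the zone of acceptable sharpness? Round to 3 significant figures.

Hyperfocal distance H = f²/(N·c) + f = 28²/(18 × 0.014) + 28 = 784/0.252 + 28 ≈ 3139.1 mm ≈ 3.139 m.
Near limit Dn = s·(H − f)/(H + s − 2f) = 530 × (3139.1 − 28) / (3139.1 + 530 − 2 × 28) = 530 × 3111.1 / 3613.1 ≈ 456.36 mm.
Far limit Df = s·(H − f)/(H − s) = 530 × (3139.1 − 28) / (3139.1 − 530) = 530 × 3111.1 / 2609.1 ≈ 631.97 mm.
Depth of field = Df − Dn = 631.97 − 456.36 ≈ 175.61 mm.

176 mm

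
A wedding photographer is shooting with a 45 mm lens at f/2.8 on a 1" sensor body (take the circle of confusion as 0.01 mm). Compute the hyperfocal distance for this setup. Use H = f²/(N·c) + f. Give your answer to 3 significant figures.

Hyperfocal distance H = f²/(N·c) + f = 45²/(2.8 × 0.01) + 45 = 2025/0.028 + 45 ≈ 72366.4 mm ≈ 72.4 m.

72.4 m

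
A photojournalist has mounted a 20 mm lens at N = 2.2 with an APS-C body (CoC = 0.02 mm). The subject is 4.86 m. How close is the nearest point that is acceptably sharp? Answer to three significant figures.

Hyperfocal distance H = f²/(N·c) + f = 20²/(2.2 × 0.02) + 20 = 400/0.044 + 20 ≈ 9110.9 mm ≈ 9.111 m.
Near limit Dn = s·(H − f)/(H + s − 2f) = 4860 × (9110.9 − 20) / (9110.9 + 4860 − 2 × 20) = 4860 × 9090.9 / 13930.9 ≈ 3171.5 mm ≈ 3.17 m.

3.17 m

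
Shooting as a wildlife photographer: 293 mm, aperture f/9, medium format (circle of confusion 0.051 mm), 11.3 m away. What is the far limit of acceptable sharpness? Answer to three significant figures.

Hyperfocal distance H = f²/(N·c) + f = 293²/(9 × 0.051) + 293 = 85849/0.459 + 293 ≈ 187327.9 mm ≈ 187.3 m.
Far limit Df = s·(H − f)/(H − s) = 11300 × (187327.9 − 293) / (187327.9 − 11300) = 11300 × 187034.9 / 176027.9 ≈ 12007 mm ≈ 12.0 m.

12.0 m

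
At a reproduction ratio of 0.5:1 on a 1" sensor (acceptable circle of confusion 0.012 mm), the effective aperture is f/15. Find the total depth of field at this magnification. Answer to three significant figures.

At magnification m, DoF ≈ 2·N_eff·c/m² = 2 × 15 × 0.012 / 0.5² = 0.36 / 0.25 ≈ 1.44 mm.

1.44 mm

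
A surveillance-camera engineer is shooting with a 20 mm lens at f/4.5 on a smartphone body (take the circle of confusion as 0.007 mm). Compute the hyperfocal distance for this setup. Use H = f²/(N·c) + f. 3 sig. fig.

12.7 m

Hyperfocal distance H = f²/(N·c) + f = 20²/(4.5 × 0.007) + 20 = 400/0.0315 + 20 ≈ 12718.4 mm ≈ 12.7 m.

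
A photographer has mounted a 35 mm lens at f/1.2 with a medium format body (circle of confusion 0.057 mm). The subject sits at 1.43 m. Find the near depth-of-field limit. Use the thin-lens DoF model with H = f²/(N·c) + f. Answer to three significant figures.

1.33 m

Hyperfocal distance H = f²/(N·c) + f = 35²/(1.2 × 0.057) + 35 = 1225/0.0684 + 35 ≈ 17944.4 mm ≈ 17.94 m.
Near limit Dn = s·(H − f)/(H + s − 2f) = 1430 × (17944.4 − 35) / (17944.4 + 1430 − 2 × 35) = 1430 × 17909.4 / 19304.4 ≈ 1326.7 mm ≈ 1.33 m.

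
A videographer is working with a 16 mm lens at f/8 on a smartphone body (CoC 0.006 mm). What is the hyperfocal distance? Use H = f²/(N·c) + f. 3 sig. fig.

5.35 m

Hyperfocal distance H = f²/(N·c) + f = 16²/(8 × 0.006) + 16 = 256/0.048 + 16 ≈ 5349.3 mm ≈ 5.35 m.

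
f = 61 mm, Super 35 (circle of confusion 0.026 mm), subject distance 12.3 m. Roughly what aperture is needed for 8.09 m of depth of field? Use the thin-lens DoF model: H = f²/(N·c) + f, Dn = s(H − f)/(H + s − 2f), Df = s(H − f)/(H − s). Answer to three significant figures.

Write h = H − f = f²/(N·c). The thin-lens limits are Dn = s·h/(h + (s−f)) and Df = s·h/(h − (s−f)), so DoF = Df − Dn = 2·s·(s−f)·h / (h² − (s−f)²).
That is a quadratic in h: DoF·h² − 2·s·(s−f)·h − DoF·(s−f)² = 0 ⇒ h = (s−f)·(s + √(s² + DoF²)) / DoF = 12239 × (12300 + √(12300² + 8090²)) / 8090 = 12239 × (12300 + 14722.0) / 8090 ≈ 40880 mm.
Then N = f²/(c·h) = 61² / (0.026 × 40880) = 3721 / 1062.9 ≈ 3.50.

f/3.50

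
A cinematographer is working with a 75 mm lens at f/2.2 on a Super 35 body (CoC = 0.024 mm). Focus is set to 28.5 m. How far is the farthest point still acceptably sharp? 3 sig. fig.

38.9 m

Hyperfocal distance H = f²/(N·c) + f = 75²/(2.2 × 0.024) + 75 = 5625/0.0528 + 75 ≈ 106609.1 mm ≈ 106.6 m.
Far limit Df = s·(H − f)/(H − s) = 28500 × (106609.1 − 75) / (106609.1 − 28500) = 28500 × 106534.1 / 78109.1 ≈ 38872 mm ≈ 38.9 m.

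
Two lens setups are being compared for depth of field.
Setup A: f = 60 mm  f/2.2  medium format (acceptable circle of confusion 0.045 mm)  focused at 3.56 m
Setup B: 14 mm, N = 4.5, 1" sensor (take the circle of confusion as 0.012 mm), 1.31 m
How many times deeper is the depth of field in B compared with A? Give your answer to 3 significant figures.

Setup A: H = 60²/(2.2×0.045) + 60 ≈ 36423.6 mm; DoF = Df − Dn = 3939.14 − 3247.43 ≈ 691.71 mm.
Setup B: H = 14²/(4.5×0.012) + 14 ≈ 3643.6 mm; DoF = Df − Dn = 2037.5 − 965.3 ≈ 1072.2 mm.
Ratio = 1072.2 / 691.71 ≈ 1.55.

1.55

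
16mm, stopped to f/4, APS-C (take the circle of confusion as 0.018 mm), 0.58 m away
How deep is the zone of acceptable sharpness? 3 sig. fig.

Hyperfocal distance H = f²/(N·c) + f = 16²/(4 × 0.018) + 16 = 256/0.072 + 16 ≈ 3571.6 mm ≈ 3.572 m.
Near limit Dn = s·(H − f)/(H + s − 2f) = 580 × (3571.6 − 16) / (3571.6 + 580 − 2 × 16) = 580 × 3555.6 / 4119.6 ≈ 500.59 mm.
Far limit Df = s·(H − f)/(H − s) = 580 × (3571.6 − 16) / (3571.6 − 580) = 580 × 3555.6 / 2991.6 ≈ 689.35 mm.
Depth of field = Df − Dn = 689.35 − 500.59 ≈ 188.76 mm.

189 mm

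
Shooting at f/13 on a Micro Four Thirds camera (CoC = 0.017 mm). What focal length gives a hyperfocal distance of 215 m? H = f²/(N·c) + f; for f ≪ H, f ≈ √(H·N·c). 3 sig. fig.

From H = f²/(N·c) + f, with f ≪ H: f ≈ √(H·N·c) = √(215000 × 13 × 0.017) = √47515 ≈ 218.0 mm.
The +f correction barely moves this — solving exactly, f² + N·c·f − N·c·H = 0 ⇒ f = (−N·c + √((N·c)² + 4·N·c·H))/2 = (−0.221 + √190060)/2 ≈ 217.87 mm, so f ≈ 218 mm.

218 mm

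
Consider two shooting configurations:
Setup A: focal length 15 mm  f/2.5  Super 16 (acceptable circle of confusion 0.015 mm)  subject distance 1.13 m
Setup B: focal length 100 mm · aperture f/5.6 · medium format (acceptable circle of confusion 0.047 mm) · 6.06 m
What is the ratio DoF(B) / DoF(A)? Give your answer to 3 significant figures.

Setup A: H = 15²/(2.5×0.015) + 15 ≈ 6015.0 mm; DoF = Df − Dn = 1387.92 − 952.92 ≈ 435.00 mm.
Setup B: H = 100²/(5.6×0.047) + 100 ≈ 38093.9 mm; DoF = Df − Dn = 7187.5 − 5238.3 ≈ 1949.2 mm.
Ratio = 1949.2 / 435.00 ≈ 4.48.

4.48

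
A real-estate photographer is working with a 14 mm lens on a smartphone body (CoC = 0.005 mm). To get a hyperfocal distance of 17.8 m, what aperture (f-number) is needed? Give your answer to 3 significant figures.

Rearrange H = f²/(N·c) + f for N: N = f² / ((H − f)·c).
N = 14² / ((17800 − 14) × 0.005) = 196 / 88.93 ≈ 2.20.

f/2.20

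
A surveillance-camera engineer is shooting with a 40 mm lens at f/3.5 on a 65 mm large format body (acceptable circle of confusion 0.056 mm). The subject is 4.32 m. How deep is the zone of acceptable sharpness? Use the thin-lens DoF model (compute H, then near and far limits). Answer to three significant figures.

Hyperfocal distance H = f²/(N·c) + f = 40²/(3.5 × 0.056) + 40 = 1600/0.196 + 40 ≈ 8203.3 mm ≈ 8.203 m.
Near limit Dn = s·(H − f)/(H + s − 2f) = 4320 × (8203.3 − 40) / (8203.3 + 4320 − 2 × 40) = 4320 × 8163.3 / 12443.3 ≈ 2834.1 mm.
Far limit Df = s·(H − f)/(H − s) = 4320 × (8203.3 − 40) / (8203.3 − 4320) = 4320 × 8163.3 / 3883.3 ≈ 9081.4 mm.
Depth of field = Df − Dn = 9081.4 − 2834.1 ≈ 6247.3 mm ≈ 6.25 m.

6.25 m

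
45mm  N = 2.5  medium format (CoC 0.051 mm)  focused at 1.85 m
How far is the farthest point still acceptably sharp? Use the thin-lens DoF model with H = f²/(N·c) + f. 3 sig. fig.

Hyperfocal distance H = f²/(N·c) + f = 45²/(2.5 × 0.051) + 45 = 2025/0.1275 + 45 ≈ 15927.4 mm ≈ 15.93 m.
Far limit Df = s·(H − f)/(H − s) = 1850 × (15927.4 − 45) / (15927.4 − 1850) = 1850 × 15882.4 / 14077.4 ≈ 2087.2 mm ≈ 2.09 m.

2.09 m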